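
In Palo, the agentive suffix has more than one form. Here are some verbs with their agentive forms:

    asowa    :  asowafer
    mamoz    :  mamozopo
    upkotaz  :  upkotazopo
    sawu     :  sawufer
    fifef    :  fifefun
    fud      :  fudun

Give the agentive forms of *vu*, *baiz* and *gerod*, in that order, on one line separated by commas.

Looking at the final sound of each stem: -opo when the stem ends in a sibilant (*mamoz*, *upkotaz*); -un when the stem ends in a non-sibilant consonant (*fifef*, *fud*); -fer when the stem ends in a vowel (*asowa*, *sawu*).
*vu* — final sound /u/ (a vowel) → -fer → *vufer*.
*baiz*: final sound = /z/, a sibilant → -opo → *baizopo*.
*gerod*: final sound = /d/, a non-sibilant consonant → -un → *gerodun*.

vufer, baizopo, gerodun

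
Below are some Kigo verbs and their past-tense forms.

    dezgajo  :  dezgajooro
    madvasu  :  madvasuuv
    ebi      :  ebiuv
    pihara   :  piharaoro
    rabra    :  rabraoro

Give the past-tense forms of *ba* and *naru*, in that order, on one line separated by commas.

The pattern is height harmony: -uv when the last vowel of the stem is a high vowel (*madvasu*, *ebi*); -oro when the last vowel of the stem is a non-high vowel (*dezgajo*, *pihara*, *rabra*).
*ba* — last vowel /a/ (a non-high vowel) → -oro → *baoro*.
*naru*: last vowel = /u/, a high vowel → -uv → *naruuv*.

baoro, naruuv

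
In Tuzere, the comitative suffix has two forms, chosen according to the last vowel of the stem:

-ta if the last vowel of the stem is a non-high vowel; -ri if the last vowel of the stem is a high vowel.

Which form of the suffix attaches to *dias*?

-ta

Since the last vowel of *dias* is /a/ (a non-high vowel), it takes -ta.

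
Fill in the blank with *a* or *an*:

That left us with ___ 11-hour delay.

an

The indefinite article is chosen by the initial *sound* of the following word, not its spelling.
The number *11* is spoken "eleven", beginning with /ɪˈlɛvən/ — a vowel sound.
So the article is *an*: That left us with an 11-hour delay.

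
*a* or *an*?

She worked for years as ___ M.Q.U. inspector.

The indefinite article is chosen by the initial *sound* of the following word, not its spelling.
The initialism *M.Q.U.* is read letter by letter; the first letter, M, is pronounced /ɛm/, which begins with a vowel sound.
So the article is *an*: She worked for years as an M.Q.U. inspector.

an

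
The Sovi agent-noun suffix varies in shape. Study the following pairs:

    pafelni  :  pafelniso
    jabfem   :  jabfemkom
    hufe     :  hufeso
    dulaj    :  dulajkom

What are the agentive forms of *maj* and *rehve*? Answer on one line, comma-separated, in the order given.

The alternation tracks the final sound of the stem — -kom when the stem ends in a consonant (*jabfem*, *dulaj*); -so when the stem ends in a vowel (*pafelni*, *hufe*).
*maj* — final sound /j/ (a consonant) → -kom → *majkom*.
*rehve*: final sound = /e/, a vowel → -so → *rehveso*.

majkom, rehveso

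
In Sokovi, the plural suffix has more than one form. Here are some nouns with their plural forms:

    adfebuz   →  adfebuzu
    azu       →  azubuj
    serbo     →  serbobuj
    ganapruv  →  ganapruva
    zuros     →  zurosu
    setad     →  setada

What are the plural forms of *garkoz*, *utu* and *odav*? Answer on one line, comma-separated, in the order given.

garkozu, utubuj, odava

The suffix is conditioned by the final sound: -u when the stem ends in a sibilant (*adfebuz*, *zuros*); -a when the stem ends in a non-sibilant consonant (*ganapruv*, *setad*); -buj when the stem ends in a vowel (*azu*, *serbo*).
The final sound of *garkoz* is /z/, which is a sibilant, so the suffix is -u, giving *garkozu*.
*utu* — final sound /u/ (a vowel) → -buj → *utubuj*.
Since the final sound of *odav* is /v/ (a non-sibilant consonant), it takes -a, giving *odava*.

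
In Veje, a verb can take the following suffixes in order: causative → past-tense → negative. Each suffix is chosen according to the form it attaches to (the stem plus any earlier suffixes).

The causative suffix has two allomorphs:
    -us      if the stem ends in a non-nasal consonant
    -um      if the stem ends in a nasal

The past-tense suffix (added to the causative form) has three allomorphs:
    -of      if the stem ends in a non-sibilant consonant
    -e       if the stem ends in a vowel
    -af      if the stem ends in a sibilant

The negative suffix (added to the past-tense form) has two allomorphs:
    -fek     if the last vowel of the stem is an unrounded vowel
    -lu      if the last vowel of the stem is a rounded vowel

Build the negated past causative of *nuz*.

*nuz* — final consonant /z/ (non-nasal) → -us → *nuzus*.
The causative form *nuzus*: final sound = /s/, a sibilant → -af → *nuzusaf*.
The past-tense form *nuzusaf* — last vowel /a/ (an unrounded vowel) → -fek → *nuzusaffek*.

nuzusaffek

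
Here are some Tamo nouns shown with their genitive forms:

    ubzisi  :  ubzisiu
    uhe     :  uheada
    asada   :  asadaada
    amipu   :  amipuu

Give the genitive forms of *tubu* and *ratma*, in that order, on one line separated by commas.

tubuu, ratmaada

The alternation tracks the last vowel of the stem — -u when the last vowel of the stem is a high vowel (*ubzisi*, *amipu*); -ada when the last vowel of the stem is a non-high vowel (*uhe*, *asada*).
*tubu*: last vowel = /u/, a high vowel → -u → *tubuu*.
The last vowel of *ratma* is /a/, which is a non-high vowel, so the suffix is -ada, giving *ratmaada*.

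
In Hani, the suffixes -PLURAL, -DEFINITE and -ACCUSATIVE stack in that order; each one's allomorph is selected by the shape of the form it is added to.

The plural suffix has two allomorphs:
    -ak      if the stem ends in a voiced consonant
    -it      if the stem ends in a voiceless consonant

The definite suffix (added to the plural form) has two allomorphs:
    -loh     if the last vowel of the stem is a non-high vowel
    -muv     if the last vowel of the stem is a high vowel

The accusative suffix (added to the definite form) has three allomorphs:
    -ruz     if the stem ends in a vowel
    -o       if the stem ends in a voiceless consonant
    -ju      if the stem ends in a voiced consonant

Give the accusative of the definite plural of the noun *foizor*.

Since the final consonant of *foizor* is /r/ (voiced), it takes -ak, giving *foizorak*.
The plural form *foizorak*: last vowel = /a/, a non-high vowel → -loh → *foizorakloh*.
The definite form *foizorakloh*: final sound = /h/, a voiceless consonant → -o → *foizorakloho*.

foizorakloho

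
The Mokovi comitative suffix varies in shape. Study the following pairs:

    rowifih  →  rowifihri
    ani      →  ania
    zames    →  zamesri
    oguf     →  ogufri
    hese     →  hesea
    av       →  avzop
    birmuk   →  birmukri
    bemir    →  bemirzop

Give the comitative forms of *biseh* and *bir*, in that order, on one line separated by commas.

Looking at the final sound of each stem: -ri when the stem ends in a voiceless consonant (*rowifih*, *zames*, *oguf*, *birmuk*); -zop when the stem ends in a voiced consonant (*av*, *bemir*); -a when the stem ends in a vowel (*ani*, *hese*).
*biseh* — final sound /h/ (a voiceless consonant) → -ri → *bisehri*.
Since the final sound of *bir* is /r/ (a voiced consonant), it takes -zop, giving *birzop*.

bisehri, birzop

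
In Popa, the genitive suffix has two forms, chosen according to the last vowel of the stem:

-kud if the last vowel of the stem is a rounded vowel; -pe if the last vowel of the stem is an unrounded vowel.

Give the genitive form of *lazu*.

The last vowel of *lazu* is /u/, which is a rounded vowel, so the suffix is -kud, giving *lazukud*.

lazukud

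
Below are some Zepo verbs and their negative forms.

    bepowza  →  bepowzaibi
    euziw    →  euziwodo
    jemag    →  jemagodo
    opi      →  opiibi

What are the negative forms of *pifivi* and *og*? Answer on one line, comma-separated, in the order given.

pifiviibi, ogodo

The suffix is conditioned by the final sound: -odo when the stem ends in a consonant (*euziw*, *jemag*); -ibi when the stem ends in a vowel (*bepowza*, *opi*).
The final sound of *pifivi* is /i/, which is a vowel, so the suffix is -ibi, giving *pifiviibi*.
The final sound of *og* is /g/, which is a consonant, so the suffix is -odo, giving *ogodo*.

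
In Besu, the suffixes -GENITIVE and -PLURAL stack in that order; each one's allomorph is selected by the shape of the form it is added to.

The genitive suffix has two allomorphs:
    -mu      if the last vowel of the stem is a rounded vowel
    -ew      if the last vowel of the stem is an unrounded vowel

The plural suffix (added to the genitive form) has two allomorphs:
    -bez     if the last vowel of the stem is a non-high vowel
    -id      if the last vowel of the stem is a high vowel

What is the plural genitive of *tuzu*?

tuzumuid

The last vowel of *tuzu* is /u/, which is a rounded vowel, so the genitive suffix is -mu, giving *tuzumu*.
Since the last vowel of the genitive form *tuzumu* is /u/ (a high vowel), it takes -id, giving *tuzumuid*.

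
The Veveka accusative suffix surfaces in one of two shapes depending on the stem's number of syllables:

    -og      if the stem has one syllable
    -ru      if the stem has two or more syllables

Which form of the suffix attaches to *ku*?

-og

With one syllable, *ku* takes -og.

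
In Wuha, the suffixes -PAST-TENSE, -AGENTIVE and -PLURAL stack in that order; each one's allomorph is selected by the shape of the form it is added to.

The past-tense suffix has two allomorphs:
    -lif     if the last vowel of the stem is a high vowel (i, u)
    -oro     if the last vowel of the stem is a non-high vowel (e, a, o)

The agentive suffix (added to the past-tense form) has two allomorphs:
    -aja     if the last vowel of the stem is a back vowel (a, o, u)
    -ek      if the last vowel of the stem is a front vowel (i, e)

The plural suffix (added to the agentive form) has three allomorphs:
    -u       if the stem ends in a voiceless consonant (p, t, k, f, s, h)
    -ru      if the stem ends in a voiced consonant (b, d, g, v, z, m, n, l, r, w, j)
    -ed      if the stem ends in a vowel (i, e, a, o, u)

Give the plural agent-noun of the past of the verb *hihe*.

*hihe*: last vowel = /e/, a non-high vowel → -oro → *hiheoro*.
The last vowel of the past-tense form *hiheoro* is /o/, which is a back vowel, so the agentive suffix is -aja, giving *hiheoroaja*.
The agentive form *hiheoroaja*: final sound = /a/, a vowel → -ed → *hiheoroajaed*.

hiheoroajaed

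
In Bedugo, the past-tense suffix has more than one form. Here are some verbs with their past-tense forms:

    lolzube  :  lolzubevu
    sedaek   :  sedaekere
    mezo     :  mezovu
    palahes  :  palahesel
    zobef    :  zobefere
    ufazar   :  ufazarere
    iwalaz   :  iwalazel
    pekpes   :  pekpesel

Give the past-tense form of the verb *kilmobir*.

kilmobirere

Looking at the final sound of each stem: -el when the stem ends in a sibilant (*palahes*, *iwalaz*, *pekpes*); -ere when the stem ends in a non-sibilant consonant (*sedaek*, *zobef*, *ufazar*); -vu when the stem ends in a vowel (*lolzube*, *mezo*).
The final sound of *kilmobir* is /r/, which is a non-sibilant consonant, so the suffix is -ere, giving *kilmobirere*.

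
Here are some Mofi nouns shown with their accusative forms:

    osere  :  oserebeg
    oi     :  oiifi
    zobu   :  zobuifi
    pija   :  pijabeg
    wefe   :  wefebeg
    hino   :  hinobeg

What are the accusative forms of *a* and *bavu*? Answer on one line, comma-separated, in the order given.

The suffix is conditioned by the last vowel: -ifi when the last vowel of the stem is a high vowel (*oi*, *zobu*); -beg when the last vowel of the stem is a non-high vowel (*osere*, *pija*, *wefe*, *hino*).
*a*: last vowel = /a/, a non-high vowel → -beg → *abeg*.
*bavu* — last vowel /u/ (a high vowel) → -ifi → *bavuifi*.

abeg, bavuifi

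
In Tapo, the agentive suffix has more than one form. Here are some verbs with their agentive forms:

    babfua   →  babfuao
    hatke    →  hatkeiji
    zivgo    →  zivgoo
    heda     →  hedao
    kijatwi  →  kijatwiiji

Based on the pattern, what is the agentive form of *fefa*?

fefao

The pattern is front/back vowel harmony: -iji when the last vowel of the stem is a front vowel (*hatke*, *kijatwi*); -o when the last vowel of the stem is a back vowel (*babfua*, *zivgo*, *heda*).
Since the last vowel of *fefa* is /a/ (a back vowel), it takes -o, giving *fefao*.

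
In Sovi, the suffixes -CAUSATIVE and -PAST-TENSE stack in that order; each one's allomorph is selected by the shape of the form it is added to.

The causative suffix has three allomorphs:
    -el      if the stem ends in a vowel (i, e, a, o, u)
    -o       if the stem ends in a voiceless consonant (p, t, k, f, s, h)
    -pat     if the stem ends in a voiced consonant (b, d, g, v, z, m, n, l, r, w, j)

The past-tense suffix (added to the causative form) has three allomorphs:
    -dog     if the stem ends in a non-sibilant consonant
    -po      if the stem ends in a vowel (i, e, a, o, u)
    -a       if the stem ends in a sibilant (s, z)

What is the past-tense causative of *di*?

Since the final sound of *di* is /i/ (a vowel), it takes -el, giving *diel*.
The final sound of the causative form *diel* is /l/, which is a non-sibilant consonant, so the past-tense suffix is -dog, giving *dieldog*.

dieldog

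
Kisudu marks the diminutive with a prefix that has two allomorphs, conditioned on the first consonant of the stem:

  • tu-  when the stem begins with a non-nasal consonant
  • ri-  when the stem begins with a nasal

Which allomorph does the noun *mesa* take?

Since the first consonant of *mesa* is /m/ (a nasal), it takes ri-.

ri-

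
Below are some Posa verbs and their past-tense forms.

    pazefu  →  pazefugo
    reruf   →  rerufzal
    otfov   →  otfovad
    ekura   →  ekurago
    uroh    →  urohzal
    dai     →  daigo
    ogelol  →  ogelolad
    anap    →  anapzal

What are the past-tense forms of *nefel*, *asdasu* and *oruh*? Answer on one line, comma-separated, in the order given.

nefelad, asdasugo, oruhzal

The alternation tracks the final sound of the stem — -zal when the stem ends in a voiceless consonant (*reruf*, *uroh*, *anap*); -ad when the stem ends in a voiced consonant (*otfov*, *ogelol*); -go when the stem ends in a vowel (*pazefu*, *ekura*, *dai*).
The final sound of *nefel* is /l/, which is a voiced consonant, so the suffix is -ad, giving *nefelad*.
*asdasu* — final sound /u/ (a vowel) → -go → *asdasugo*.
Since the final sound of *oruh* is /h/ (a voiceless consonant), it takes -zal, giving *oruhzal*.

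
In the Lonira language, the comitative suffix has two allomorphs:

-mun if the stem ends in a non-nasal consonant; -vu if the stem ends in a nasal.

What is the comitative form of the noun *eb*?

ebmun

*eb* — final consonant /b/ (non-nasal) → -mun → *ebmun*.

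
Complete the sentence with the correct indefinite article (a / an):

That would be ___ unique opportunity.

a

The indefinite article is chosen by the initial *sound* of the following word, not its spelling.
*unique* begins with the sound /juː/ (u pronounced /juː/) — a consonant sound.
So the article is *a*: That would be a unique opportunity.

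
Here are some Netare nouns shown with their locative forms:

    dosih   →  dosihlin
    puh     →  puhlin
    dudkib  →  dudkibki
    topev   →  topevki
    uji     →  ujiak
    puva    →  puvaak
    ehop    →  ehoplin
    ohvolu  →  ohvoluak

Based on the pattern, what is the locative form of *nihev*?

nihevki

The alternation tracks the final sound of the stem — -lin when the stem ends in a voiceless consonant (*dosih*, *puh*, *ehop*); -ki when the stem ends in a voiced consonant (*dudkib*, *topev*); -ak when the stem ends in a vowel (*uji*, *puva*, *ohvolu*).
*nihev* — final sound /v/ (a voiced consonant) → -ki → *nihevki*.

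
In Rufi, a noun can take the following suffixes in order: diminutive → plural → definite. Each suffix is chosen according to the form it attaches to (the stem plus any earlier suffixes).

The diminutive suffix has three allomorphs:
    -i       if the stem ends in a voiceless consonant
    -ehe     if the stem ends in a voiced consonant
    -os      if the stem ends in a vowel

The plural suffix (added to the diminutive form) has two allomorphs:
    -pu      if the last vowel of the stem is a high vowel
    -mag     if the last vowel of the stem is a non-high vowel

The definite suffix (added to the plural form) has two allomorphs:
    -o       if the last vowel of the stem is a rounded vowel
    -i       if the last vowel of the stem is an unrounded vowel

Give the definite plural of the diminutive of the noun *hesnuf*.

hesnufipuo

*hesnuf* — final sound /f/ (a voiceless consonant) → -i → *hesnufi*.
Since the last vowel of the diminutive form *hesnufi* is /i/ (a high vowel), it takes -pu, giving *hesnufipu*.
The plural form *hesnufipu* — last vowel /u/ (a rounded vowel) → -o → *hesnufipuo*.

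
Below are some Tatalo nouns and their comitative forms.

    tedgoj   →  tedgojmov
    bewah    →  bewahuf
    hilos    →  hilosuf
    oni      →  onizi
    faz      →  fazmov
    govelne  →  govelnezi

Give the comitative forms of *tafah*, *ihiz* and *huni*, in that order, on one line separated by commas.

The pattern is voicing of the final sound: -uf when the stem ends in a voiceless consonant (*bewah*, *hilos*); -mov when the stem ends in a voiced consonant (*tedgoj*, *faz*); -zi when the stem ends in a vowel (*oni*, *govelne*).
*tafah* — final sound /h/ (a voiceless consonant) → -uf → *tafahuf*.
*ihiz*: final sound = /z/, a voiced consonant → -mov → *ihizmov*.
Since the final sound of *huni* is /i/ (a vowel), it takes -zi, giving *hunizi*.

tafahuf, ihizmov, hunizi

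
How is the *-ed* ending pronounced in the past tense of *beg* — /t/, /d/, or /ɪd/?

/d/

The stem *beg* ends in a voiced sound other than /d/.
The -ed suffix is realized as /ɪd/ after /t, d/; as /t/ after other voiceless consonants; and as /d/ after other voiced sounds.
So -ed on *beg* is pronounced /d/.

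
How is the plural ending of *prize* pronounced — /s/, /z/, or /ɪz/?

/ɪz/

The stem *prize* ends in a sibilant (/s, z, ʃ, ʒ, tʃ, dʒ/).
The plural suffix surfaces as /ɪz/ after sibilants, /s/ after other voiceless consonants, and /z/ after other voiced sounds.
So the plural -s on *prize* is pronounced /ɪz/.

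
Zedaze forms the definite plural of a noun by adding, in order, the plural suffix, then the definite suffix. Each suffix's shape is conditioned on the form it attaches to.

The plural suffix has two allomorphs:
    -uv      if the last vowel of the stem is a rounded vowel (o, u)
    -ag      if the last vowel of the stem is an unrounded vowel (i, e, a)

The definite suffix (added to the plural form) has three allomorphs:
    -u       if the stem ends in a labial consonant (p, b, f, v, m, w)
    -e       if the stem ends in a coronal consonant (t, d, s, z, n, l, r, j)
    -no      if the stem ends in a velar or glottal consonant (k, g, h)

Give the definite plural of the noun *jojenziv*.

The last vowel of *jojenziv* is /i/, which is an unrounded vowel, so the plural suffix is -ag, giving *jojenzivag*.
Since the final consonant of the plural form *jojenzivag* is /g/ (velar/glottal), it takes -no, giving *jojenzivagno*.

jojenzivagno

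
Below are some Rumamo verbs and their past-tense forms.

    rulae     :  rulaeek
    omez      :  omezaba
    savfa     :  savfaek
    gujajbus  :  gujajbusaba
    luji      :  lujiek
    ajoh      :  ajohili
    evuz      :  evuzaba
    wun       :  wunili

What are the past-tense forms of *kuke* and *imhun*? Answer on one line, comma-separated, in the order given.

kukeek, imhunili

Looking at the final sound of each stem: -aba when the stem ends in a sibilant (*omez*, *gujajbus*, *evuz*); -ili when the stem ends in a non-sibilant consonant (*ajoh*, *wun*); -ek when the stem ends in a vowel (*rulae*, *savfa*, *luji*).
The final sound of *kuke* is /e/, which is a vowel, so the suffix is -ek, giving *kukeek*.
*imhun* — final sound /n/ (a non-sibilant consonant) → -ili → *imhunili*.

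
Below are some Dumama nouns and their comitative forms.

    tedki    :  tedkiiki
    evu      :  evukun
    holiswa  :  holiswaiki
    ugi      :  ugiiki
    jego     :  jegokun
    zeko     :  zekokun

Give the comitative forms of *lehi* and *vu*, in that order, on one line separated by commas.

The pattern is rounding harmony: -kun when the last vowel of the stem is a rounded vowel (*evu*, *jego*, *zeko*); -iki when the last vowel of the stem is an unrounded vowel (*tedki*, *holiswa*, *ugi*).
*lehi* — last vowel /i/ (an unrounded vowel) → -iki → *lehiiki*.
The last vowel of *vu* is /u/, which is a rounded vowel, so the suffix is -kun, giving *vukun*.

lehiiki, vukun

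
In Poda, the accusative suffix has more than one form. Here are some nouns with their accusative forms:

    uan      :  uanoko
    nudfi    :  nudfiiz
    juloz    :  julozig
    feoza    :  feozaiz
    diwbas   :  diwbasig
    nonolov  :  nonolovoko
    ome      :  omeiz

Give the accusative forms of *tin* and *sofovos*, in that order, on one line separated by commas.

tinoko, sofovosig

The suffix is conditioned by the final sound: -ig when the stem ends in a sibilant (*juloz*, *diwbas*); -oko when the stem ends in a non-sibilant consonant (*uan*, *nonolov*); -iz when the stem ends in a vowel (*nudfi*, *feoza*, *ome*).
*tin* — final sound /n/ (a non-sibilant consonant) → -oko → *tinoko*.
*sofovos*: final sound = /s/, a sibilant → -ig → *sofovosig*.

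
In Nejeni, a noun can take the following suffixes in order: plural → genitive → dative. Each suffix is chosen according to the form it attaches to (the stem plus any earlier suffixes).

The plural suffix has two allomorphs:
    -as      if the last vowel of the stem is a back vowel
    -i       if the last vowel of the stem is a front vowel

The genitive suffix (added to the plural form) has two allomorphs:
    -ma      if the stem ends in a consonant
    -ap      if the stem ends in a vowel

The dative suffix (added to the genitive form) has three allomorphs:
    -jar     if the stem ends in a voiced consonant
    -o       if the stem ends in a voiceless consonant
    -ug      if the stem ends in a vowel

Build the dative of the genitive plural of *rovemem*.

rovememiapo

*rovemem*: last vowel = /e/, a front vowel → -i → *rovememi*.
The plural form *rovememi*: final sound = /i/, a vowel → -ap → *rovememiap*.
The genitive form *rovememiap* — final sound /p/ (a voiceless consonant) → -o → *rovememiapo*.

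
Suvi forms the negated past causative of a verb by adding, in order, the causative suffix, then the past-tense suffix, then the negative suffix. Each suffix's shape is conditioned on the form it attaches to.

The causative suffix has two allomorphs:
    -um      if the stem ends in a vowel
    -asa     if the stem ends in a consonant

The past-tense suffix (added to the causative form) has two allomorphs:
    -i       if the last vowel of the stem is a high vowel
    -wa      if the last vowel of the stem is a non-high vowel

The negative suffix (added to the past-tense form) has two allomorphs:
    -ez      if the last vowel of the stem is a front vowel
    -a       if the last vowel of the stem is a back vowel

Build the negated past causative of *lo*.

loumiez

Since the final sound of *lo* is /o/ (a vowel), it takes -um, giving *loum*.
The causative form *loum*: last vowel = /u/, a high vowel → -i → *loumi*.
The past-tense form *loumi* — last vowel /i/ (a front vowel) → -ez → *loumiez*.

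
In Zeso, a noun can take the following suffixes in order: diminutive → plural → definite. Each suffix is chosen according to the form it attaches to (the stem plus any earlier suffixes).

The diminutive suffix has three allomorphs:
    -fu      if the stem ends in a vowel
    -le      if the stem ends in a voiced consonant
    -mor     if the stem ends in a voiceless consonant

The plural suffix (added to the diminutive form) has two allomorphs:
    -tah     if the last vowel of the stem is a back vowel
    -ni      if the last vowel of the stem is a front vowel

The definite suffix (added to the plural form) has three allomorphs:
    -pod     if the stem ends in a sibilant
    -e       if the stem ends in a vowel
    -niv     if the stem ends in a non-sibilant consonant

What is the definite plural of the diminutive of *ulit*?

ulitmortahniv

The final sound of *ulit* is /t/, which is a voiceless consonant, so the diminutive suffix is -mor, giving *ulitmor*.
The diminutive form *ulitmor* — last vowel /o/ (a back vowel) → -tah → *ulitmortah*.
The plural form *ulitmortah* — final sound /h/ (a non-sibilant consonant) → -niv → *ulitmortahniv*.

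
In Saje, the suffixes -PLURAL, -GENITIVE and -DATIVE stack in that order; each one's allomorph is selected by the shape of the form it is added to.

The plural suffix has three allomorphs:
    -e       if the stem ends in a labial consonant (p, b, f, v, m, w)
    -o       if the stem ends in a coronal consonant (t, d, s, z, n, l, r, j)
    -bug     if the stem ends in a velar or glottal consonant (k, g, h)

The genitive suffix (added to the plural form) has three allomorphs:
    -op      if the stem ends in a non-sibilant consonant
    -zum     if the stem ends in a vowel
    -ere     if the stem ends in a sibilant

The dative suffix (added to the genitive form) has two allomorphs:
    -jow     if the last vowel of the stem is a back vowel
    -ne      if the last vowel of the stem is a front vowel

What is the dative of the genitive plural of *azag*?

azagbugopjow

*azag*: final consonant = /g/, velar/glottal → -bug → *azagbug*.
The plural form *azagbug* — final sound /g/ (a non-sibilant consonant) → -op → *azagbugop*.
The genitive form *azagbugop* — last vowel /o/ (a back vowel) → -jow → *azagbugopjow*.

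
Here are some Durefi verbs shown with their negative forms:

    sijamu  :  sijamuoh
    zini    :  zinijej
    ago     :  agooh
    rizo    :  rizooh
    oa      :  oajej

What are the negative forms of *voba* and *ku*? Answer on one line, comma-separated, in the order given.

Looking at the last vowel of each stem: -oh when the last vowel of the stem is a rounded vowel (*sijamu*, *ago*, *rizo*); -jej when the last vowel of the stem is an unrounded vowel (*zini*, *oa*).
The last vowel of *voba* is /a/, which is an unrounded vowel, so the suffix is -jej, giving *vobajej*.
The last vowel of *ku* is /u/, which is a rounded vowel, so the suffix is -oh, giving *kuoh*.

vobajej, kuoh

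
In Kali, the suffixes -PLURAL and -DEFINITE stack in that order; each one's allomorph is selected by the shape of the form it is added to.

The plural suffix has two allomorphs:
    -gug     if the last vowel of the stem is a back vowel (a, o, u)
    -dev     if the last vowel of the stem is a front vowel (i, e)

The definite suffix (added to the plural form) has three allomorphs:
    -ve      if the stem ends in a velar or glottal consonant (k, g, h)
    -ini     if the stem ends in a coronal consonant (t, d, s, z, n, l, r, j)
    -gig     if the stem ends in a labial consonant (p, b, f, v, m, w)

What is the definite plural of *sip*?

Since the last vowel of *sip* is /i/ (a front vowel), it takes -dev, giving *sipdev*.
The plural form *sipdev*: final consonant = /v/, labial → -gig → *sipdevgig*.

sipdevgig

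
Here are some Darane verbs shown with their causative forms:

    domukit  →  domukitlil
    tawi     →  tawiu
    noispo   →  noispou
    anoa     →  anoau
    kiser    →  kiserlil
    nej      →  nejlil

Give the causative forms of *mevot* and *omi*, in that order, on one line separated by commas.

mevotlil, omiu

The alternation tracks the final sound of the stem — -lil when the stem ends in a consonant (*domukit*, *kiser*, *nej*); -u when the stem ends in a vowel (*tawi*, *noispo*, *anoa*).
Since the final sound of *mevot* is /t/ (a consonant), it takes -lil, giving *mevotlil*.
*omi* — final sound /i/ (a vowel) → -u → *omiu*.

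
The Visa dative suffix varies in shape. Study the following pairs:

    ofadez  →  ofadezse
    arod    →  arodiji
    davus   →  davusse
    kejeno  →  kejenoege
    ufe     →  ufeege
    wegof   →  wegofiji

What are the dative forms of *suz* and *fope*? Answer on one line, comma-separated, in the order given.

The alternation tracks the final sound of the stem — -se when the stem ends in a sibilant (*ofadez*, *davus*); -iji when the stem ends in a non-sibilant consonant (*arod*, *wegof*); -ege when the stem ends in a vowel (*kejeno*, *ufe*).
*suz* — final sound /z/ (a sibilant) → -se → *suzse*.
*fope*: final sound = /e/, a vowel → -ege → *fopeege*.

suzse, fopeege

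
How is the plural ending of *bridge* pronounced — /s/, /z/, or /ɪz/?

/ɪz/

The stem *bridge* ends in a sibilant (/s, z, ʃ, ʒ, tʃ, dʒ/).
The plural suffix surfaces as /ɪz/ after sibilants, /s/ after other voiceless consonants, and /z/ after other voiced sounds.
So the plural -s on *bridge* is pronounced /ɪz/.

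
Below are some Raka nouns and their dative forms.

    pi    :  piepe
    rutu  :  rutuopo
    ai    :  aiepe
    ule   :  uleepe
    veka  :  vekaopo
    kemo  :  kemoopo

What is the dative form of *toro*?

The suffix is conditioned by the last vowel: -epe when the last vowel of the stem is a front vowel (*pi*, *ai*, *ule*); -opo when the last vowel of the stem is a back vowel (*rutu*, *veka*, *kemo*).
*toro* — last vowel /o/ (a back vowel) → -opo → *toroopo*.

toroopo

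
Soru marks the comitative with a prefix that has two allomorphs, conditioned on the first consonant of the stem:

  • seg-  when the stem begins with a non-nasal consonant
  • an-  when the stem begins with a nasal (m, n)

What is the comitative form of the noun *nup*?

The first consonant of *nup* is /n/, which is a nasal, so the prefix is an-, giving *annup*.

annup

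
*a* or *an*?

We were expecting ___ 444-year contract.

The indefinite article is chosen by the initial *sound* of the following word, not its spelling.
The number *444* is spoken "four hundred …", beginning with /fɔr/ — a consonant sound.
So the article is *a*: We were expecting a 444-year contract.

a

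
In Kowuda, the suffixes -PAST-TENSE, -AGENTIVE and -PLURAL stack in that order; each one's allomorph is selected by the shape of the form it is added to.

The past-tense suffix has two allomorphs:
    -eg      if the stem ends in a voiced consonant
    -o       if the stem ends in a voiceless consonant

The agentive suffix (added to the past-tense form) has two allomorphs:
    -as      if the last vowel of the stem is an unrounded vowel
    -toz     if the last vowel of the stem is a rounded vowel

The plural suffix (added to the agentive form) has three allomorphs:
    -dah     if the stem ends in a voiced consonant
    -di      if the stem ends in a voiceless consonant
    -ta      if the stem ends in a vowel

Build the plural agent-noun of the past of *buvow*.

buvowegasdi

Since the final consonant of *buvow* is /w/ (voiced), it takes -eg, giving *buvoweg*.
The past-tense form *buvoweg*: last vowel = /e/, an unrounded vowel → -as → *buvowegas*.
The agentive form *buvowegas* — final sound /s/ (a voiceless consonant) → -di → *buvowegasdi*.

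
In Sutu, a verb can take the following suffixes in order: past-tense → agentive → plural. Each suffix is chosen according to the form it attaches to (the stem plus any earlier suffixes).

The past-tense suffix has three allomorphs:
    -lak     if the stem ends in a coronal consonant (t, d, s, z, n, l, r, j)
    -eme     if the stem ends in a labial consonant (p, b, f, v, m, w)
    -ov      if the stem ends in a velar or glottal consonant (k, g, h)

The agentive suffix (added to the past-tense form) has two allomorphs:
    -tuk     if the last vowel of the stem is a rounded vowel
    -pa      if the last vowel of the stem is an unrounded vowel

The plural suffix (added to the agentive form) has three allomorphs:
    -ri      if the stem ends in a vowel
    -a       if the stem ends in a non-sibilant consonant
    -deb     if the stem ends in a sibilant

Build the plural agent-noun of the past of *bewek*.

bewekovtuka

*bewek*: final consonant = /k/, velar/glottal → -ov → *bewekov*.
The past-tense form *bewekov*: last vowel = /o/, a rounded vowel → -tuk → *bewekovtuk*.
The final sound of the agentive form *bewekovtuk* is /k/, which is a non-sibilant consonant, so the plural suffix is -a, giving *bewekovtuka*.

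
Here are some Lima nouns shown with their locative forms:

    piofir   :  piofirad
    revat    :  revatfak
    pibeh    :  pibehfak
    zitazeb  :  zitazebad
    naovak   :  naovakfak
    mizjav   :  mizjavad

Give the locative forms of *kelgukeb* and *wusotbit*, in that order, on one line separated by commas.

Looking at the final consonant of each stem: -fak when the stem ends in a voiceless consonant (*revat*, *pibeh*, *naovak*); -ad when the stem ends in a voiced consonant (*piofir*, *zitazeb*, *mizjav*).
The final consonant of *kelgukeb* is /b/, which is voiced, so the suffix is -ad, giving *kelgukebad*.
*wusotbit* — final consonant /t/ (voiceless) → -fak → *wusotbitfak*.

kelgukebad, wusotbitfak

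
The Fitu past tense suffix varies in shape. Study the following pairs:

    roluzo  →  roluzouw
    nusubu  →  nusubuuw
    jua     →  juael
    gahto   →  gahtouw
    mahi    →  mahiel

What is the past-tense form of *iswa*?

iswael

The pattern is rounding harmony: -uw when the last vowel of the stem is a rounded vowel (*roluzo*, *nusubu*, *gahto*); -el when the last vowel of the stem is an unrounded vowel (*jua*, *mahi*).
The last vowel of *iswa* is /a/, which is an unrounded vowel, so the suffix is -el, giving *iswael*.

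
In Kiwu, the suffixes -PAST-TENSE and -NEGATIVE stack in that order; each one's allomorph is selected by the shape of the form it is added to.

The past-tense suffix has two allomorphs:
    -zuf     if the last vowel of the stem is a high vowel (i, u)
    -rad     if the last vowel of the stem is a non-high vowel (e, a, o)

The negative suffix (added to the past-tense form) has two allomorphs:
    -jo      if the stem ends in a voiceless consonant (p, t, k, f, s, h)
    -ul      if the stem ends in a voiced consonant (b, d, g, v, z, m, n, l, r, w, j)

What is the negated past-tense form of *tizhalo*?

Since the last vowel of *tizhalo* is /o/ (a non-high vowel), it takes -rad, giving *tizhalorad*.
The past-tense form *tizhalorad*: final consonant = /d/, voiced → -ul → *tizhaloradul*.

tizhaloradul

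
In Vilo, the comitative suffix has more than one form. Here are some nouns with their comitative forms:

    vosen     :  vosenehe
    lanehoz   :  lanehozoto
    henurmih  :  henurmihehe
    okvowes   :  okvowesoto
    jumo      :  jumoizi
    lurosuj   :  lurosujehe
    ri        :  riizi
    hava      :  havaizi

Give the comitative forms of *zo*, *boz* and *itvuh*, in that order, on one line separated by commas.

The alternation tracks the final sound of the stem — -oto when the stem ends in a sibilant (*lanehoz*, *okvowes*); -ehe when the stem ends in a non-sibilant consonant (*vosen*, *henurmih*, *lurosuj*); -izi when the stem ends in a vowel (*jumo*, *ri*, *hava*).
*zo*: final sound = /o/, a vowel → -izi → *zoizi*.
*boz* — final sound /z/ (a sibilant) → -oto → *bozoto*.
The final sound of *itvuh* is /h/, which is a non-sibilant consonant, so the suffix is -ehe, giving *itvuhehe*.

zoizi, bozoto, itvuhehe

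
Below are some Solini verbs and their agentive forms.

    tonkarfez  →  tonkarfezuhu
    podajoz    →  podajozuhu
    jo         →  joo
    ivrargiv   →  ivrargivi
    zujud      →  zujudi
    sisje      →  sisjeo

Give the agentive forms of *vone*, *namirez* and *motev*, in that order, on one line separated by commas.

voneo, namirezuhu, motevi

Looking at the final sound of each stem: -uhu when the stem ends in a sibilant (*tonkarfez*, *podajoz*); -i when the stem ends in a non-sibilant consonant (*ivrargiv*, *zujud*); -o when the stem ends in a vowel (*jo*, *sisje*).
*vone*: final sound = /e/, a vowel → -o → *voneo*.
*namirez* — final sound /z/ (a sibilant) → -uhu → *namirezuhu*.
*motev* — final sound /v/ (a non-sibilant consonant) → -i → *motevi*.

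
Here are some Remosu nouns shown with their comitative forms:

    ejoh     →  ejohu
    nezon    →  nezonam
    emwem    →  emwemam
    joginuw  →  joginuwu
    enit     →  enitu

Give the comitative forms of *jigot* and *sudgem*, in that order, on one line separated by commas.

Looking at the final consonant of each stem: -am when the stem ends in a nasal (*nezon*, *emwem*); -u when the stem ends in a non-nasal consonant (*ejoh*, *joginuw*, *enit*).
*jigot* — final consonant /t/ (non-nasal) → -u → *jigotu*.
Since the final consonant of *sudgem* is /m/ (a nasal), it takes -am, giving *sudgemam*.

jigotu, sudgemam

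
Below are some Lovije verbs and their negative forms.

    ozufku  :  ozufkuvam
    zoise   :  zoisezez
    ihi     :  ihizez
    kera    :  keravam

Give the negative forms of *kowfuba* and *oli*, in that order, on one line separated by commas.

kowfubavam, olizez

The suffix is conditioned by the last vowel: -zez when the last vowel of the stem is a front vowel (*zoise*, *ihi*); -vam when the last vowel of the stem is a back vowel (*ozufku*, *kera*).
*kowfuba*: last vowel = /a/, a back vowel → -vam → *kowfubavam*.
Since the last vowel of *oli* is /i/ (a front vowel), it takes -zez, giving *olizez*.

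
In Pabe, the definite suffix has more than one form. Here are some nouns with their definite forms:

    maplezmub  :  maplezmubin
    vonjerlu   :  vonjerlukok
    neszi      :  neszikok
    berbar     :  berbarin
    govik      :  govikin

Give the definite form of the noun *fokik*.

The alternation tracks the final sound of the stem — -in when the stem ends in a consonant (*maplezmub*, *berbar*, *govik*); -kok when the stem ends in a vowel (*vonjerlu*, *neszi*).
*fokik* — final sound /k/ (a consonant) → -in → *fokikin*.

fokikin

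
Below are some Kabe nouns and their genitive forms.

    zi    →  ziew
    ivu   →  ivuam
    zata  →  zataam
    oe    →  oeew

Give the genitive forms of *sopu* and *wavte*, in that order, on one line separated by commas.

sopuam, wavteew

Looking at the last vowel of each stem: -ew when the last vowel of the stem is a front vowel (*zi*, *oe*); -am when the last vowel of the stem is a back vowel (*ivu*, *zata*).
*sopu*: last vowel = /u/, a back vowel → -am → *sopuam*.
*wavte*: last vowel = /e/, a front vowel → -ew → *wavteew*.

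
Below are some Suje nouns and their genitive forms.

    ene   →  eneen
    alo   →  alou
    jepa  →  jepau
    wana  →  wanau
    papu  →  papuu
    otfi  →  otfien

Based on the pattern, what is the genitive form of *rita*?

ritau

Looking at the last vowel of each stem: -en when the last vowel of the stem is a front vowel (*ene*, *otfi*); -u when the last vowel of the stem is a back vowel (*alo*, *jepa*, *wana*, *papu*).
*rita*: last vowel = /a/, a back vowel → -u → *ritau*.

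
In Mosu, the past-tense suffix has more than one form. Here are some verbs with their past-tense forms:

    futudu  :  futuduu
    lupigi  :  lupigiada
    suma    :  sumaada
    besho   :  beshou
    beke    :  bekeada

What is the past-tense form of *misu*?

misuu

The pattern is rounding harmony: -u when the last vowel of the stem is a rounded vowel (*futudu*, *besho*); -ada when the last vowel of the stem is an unrounded vowel (*lupigi*, *suma*, *beke*).
The last vowel of *misu* is /u/, which is a rounded vowel, so the suffix is -u, giving *misuu*.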